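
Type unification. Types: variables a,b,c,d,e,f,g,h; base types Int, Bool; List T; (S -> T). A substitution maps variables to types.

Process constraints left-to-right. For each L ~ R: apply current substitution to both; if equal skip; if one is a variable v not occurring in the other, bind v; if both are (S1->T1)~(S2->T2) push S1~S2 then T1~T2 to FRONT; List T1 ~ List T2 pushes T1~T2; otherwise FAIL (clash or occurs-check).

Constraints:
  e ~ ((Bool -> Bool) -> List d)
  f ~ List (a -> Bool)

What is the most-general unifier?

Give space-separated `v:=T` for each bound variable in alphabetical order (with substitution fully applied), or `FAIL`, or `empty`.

Answer: e:=((Bool -> Bool) -> List d) f:=List (a -> Bool)

Derivation:
step 1: unify e ~ ((Bool -> Bool) -> List d)  [subst: {-} | 1 pending]
  bind e := ((Bool -> Bool) -> List d)
step 2: unify f ~ List (a -> Bool)  [subst: {e:=((Bool -> Bool) -> List d)} | 0 pending]
  bind f := List (a -> Bool)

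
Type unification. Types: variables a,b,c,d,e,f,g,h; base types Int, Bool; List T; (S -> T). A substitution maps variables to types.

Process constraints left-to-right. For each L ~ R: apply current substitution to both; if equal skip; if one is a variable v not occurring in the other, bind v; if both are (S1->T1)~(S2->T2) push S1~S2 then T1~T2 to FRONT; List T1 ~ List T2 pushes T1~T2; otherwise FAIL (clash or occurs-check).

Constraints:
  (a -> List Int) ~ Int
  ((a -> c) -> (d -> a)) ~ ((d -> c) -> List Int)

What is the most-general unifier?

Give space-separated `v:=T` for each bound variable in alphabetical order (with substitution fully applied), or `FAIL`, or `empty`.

Answer: FAIL

Derivation:
step 1: unify (a -> List Int) ~ Int  [subst: {-} | 1 pending]
  clash: (a -> List Int) vs Int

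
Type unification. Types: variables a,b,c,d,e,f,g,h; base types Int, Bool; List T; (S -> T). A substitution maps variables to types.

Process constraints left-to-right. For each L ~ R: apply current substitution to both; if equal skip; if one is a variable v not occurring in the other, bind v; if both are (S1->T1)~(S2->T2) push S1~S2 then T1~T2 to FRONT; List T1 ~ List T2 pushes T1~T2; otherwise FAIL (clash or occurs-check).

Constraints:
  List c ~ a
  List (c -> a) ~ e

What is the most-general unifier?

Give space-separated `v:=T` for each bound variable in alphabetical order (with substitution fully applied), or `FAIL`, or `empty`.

Answer: a:=List c e:=List (c -> List c)

Derivation:
step 1: unify List c ~ a  [subst: {-} | 1 pending]
  bind a := List c
step 2: unify List (c -> List c) ~ e  [subst: {a:=List c} | 0 pending]
  bind e := List (c -> List c)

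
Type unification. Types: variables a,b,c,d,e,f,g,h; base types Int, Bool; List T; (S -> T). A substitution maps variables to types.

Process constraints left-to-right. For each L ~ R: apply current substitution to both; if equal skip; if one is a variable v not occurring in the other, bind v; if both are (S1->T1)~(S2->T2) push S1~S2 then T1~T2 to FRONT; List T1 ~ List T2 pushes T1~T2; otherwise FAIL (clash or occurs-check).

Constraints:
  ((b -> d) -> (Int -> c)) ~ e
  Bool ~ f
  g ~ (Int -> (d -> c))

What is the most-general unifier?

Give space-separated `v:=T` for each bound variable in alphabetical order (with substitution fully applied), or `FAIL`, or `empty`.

step 1: unify ((b -> d) -> (Int -> c)) ~ e  [subst: {-} | 2 pending]
  bind e := ((b -> d) -> (Int -> c))
step 2: unify Bool ~ f  [subst: {e:=((b -> d) -> (Int -> c))} | 1 pending]
  bind f := Bool
step 3: unify g ~ (Int -> (d -> c))  [subst: {e:=((b -> d) -> (Int -> c)), f:=Bool} | 0 pending]
  bind g := (Int -> (d -> c))

Answer: e:=((b -> d) -> (Int -> c)) f:=Bool g:=(Int -> (d -> c))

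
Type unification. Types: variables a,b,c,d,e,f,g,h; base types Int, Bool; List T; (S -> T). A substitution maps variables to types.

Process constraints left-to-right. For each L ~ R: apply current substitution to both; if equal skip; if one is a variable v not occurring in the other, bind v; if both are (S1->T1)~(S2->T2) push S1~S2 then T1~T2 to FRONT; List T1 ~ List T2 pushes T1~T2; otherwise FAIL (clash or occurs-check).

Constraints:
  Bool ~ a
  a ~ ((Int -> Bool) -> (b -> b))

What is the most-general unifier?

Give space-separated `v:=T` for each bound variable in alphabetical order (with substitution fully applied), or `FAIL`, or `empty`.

Answer: FAIL

Derivation:
step 1: unify Bool ~ a  [subst: {-} | 1 pending]
  bind a := Bool
step 2: unify Bool ~ ((Int -> Bool) -> (b -> b))  [subst: {a:=Bool} | 0 pending]
  clash: Bool vs ((Int -> Bool) -> (b -> b))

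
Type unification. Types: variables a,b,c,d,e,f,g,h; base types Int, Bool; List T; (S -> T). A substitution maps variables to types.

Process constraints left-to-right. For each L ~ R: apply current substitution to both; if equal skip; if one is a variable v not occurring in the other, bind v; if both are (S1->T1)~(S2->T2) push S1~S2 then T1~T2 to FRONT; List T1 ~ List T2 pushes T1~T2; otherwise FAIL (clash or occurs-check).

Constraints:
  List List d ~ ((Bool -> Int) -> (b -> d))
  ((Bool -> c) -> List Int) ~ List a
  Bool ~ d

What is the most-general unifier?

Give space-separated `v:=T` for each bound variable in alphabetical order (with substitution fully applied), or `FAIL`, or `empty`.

Answer: FAIL

Derivation:
step 1: unify List List d ~ ((Bool -> Int) -> (b -> d))  [subst: {-} | 2 pending]
  clash: List List d vs ((Bool -> Int) -> (b -> d))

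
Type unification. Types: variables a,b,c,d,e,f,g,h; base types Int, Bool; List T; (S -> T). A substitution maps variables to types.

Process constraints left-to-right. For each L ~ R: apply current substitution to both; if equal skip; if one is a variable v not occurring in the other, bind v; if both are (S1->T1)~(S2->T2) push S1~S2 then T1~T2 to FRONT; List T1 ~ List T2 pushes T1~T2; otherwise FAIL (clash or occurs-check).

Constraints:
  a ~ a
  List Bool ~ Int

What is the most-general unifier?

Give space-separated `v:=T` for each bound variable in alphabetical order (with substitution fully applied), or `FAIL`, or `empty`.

step 1: unify a ~ a  [subst: {-} | 1 pending]
  -> identical, skip
step 2: unify List Bool ~ Int  [subst: {-} | 0 pending]
  clash: List Bool vs Int

Answer: FAIL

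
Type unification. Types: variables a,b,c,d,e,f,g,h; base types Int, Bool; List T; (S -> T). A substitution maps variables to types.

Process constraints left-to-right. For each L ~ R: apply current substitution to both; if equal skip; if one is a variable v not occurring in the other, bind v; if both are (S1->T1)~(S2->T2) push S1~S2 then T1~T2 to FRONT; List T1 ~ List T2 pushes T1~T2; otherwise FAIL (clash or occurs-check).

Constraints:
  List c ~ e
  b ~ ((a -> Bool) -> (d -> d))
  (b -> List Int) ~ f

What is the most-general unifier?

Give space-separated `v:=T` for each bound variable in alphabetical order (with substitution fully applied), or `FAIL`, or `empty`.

step 1: unify List c ~ e  [subst: {-} | 2 pending]
  bind e := List c
step 2: unify b ~ ((a -> Bool) -> (d -> d))  [subst: {e:=List c} | 1 pending]
  bind b := ((a -> Bool) -> (d -> d))
step 3: unify (((a -> Bool) -> (d -> d)) -> List Int) ~ f  [subst: {e:=List c, b:=((a -> Bool) -> (d -> d))} | 0 pending]
  bind f := (((a -> Bool) -> (d -> d)) -> List Int)

Answer: b:=((a -> Bool) -> (d -> d)) e:=List c f:=(((a -> Bool) -> (d -> d)) -> List Int)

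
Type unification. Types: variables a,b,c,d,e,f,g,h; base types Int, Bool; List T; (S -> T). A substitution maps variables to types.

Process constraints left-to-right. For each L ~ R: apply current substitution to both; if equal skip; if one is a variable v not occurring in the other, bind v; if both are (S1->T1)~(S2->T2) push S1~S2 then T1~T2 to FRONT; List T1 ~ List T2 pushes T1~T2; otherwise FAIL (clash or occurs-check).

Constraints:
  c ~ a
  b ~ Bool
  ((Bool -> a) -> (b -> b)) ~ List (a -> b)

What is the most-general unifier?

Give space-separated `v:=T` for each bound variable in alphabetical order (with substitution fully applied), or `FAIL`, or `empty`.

step 1: unify c ~ a  [subst: {-} | 2 pending]
  bind c := a
step 2: unify b ~ Bool  [subst: {c:=a} | 1 pending]
  bind b := Bool
step 3: unify ((Bool -> a) -> (Bool -> Bool)) ~ List (a -> Bool)  [subst: {c:=a, b:=Bool} | 0 pending]
  clash: ((Bool -> a) -> (Bool -> Bool)) vs List (a -> Bool)

Answer: FAIL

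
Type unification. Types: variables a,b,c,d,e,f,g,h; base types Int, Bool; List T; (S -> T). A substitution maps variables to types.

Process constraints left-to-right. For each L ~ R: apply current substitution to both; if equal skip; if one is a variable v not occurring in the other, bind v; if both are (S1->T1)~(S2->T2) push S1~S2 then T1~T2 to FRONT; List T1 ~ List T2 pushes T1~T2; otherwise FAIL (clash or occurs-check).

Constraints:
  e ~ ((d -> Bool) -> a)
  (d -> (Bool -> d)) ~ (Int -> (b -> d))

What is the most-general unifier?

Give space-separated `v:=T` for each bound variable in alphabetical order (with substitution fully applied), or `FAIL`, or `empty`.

step 1: unify e ~ ((d -> Bool) -> a)  [subst: {-} | 1 pending]
  bind e := ((d -> Bool) -> a)
step 2: unify (d -> (Bool -> d)) ~ (Int -> (b -> d))  [subst: {e:=((d -> Bool) -> a)} | 0 pending]
  -> decompose arrow: push d~Int, (Bool -> d)~(b -> d)
step 3: unify d ~ Int  [subst: {e:=((d -> Bool) -> a)} | 1 pending]
  bind d := Int
step 4: unify (Bool -> Int) ~ (b -> Int)  [subst: {e:=((d -> Bool) -> a), d:=Int} | 0 pending]
  -> decompose arrow: push Bool~b, Int~Int
step 5: unify Bool ~ b  [subst: {e:=((d -> Bool) -> a), d:=Int} | 1 pending]
  bind b := Bool
step 6: unify Int ~ Int  [subst: {e:=((d -> Bool) -> a), d:=Int, b:=Bool} | 0 pending]
  -> identical, skip

Answer: b:=Bool d:=Int e:=((Int -> Bool) -> a)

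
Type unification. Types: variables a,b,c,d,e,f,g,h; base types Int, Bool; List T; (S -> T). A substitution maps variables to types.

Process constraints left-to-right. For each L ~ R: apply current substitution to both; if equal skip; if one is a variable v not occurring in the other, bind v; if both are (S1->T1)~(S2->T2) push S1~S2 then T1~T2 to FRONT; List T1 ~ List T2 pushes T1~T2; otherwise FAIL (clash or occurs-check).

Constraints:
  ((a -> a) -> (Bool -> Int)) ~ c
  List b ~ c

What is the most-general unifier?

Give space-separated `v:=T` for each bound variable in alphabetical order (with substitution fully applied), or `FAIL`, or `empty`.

Answer: FAIL

Derivation:
step 1: unify ((a -> a) -> (Bool -> Int)) ~ c  [subst: {-} | 1 pending]
  bind c := ((a -> a) -> (Bool -> Int))
step 2: unify List b ~ ((a -> a) -> (Bool -> Int))  [subst: {c:=((a -> a) -> (Bool -> Int))} | 0 pending]
  clash: List b vs ((a -> a) -> (Bool -> Int))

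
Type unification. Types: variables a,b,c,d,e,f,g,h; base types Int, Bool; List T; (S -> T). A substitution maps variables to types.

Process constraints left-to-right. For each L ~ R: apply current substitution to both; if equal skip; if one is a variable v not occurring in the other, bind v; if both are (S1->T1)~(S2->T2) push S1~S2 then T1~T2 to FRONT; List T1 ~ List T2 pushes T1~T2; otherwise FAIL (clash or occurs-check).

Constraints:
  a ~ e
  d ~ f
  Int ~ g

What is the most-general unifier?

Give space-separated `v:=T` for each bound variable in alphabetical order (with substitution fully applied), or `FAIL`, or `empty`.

Answer: a:=e d:=f g:=Int

Derivation:
step 1: unify a ~ e  [subst: {-} | 2 pending]
  bind a := e
step 2: unify d ~ f  [subst: {a:=e} | 1 pending]
  bind d := f
step 3: unify Int ~ g  [subst: {a:=e, d:=f} | 0 pending]
  bind g := Int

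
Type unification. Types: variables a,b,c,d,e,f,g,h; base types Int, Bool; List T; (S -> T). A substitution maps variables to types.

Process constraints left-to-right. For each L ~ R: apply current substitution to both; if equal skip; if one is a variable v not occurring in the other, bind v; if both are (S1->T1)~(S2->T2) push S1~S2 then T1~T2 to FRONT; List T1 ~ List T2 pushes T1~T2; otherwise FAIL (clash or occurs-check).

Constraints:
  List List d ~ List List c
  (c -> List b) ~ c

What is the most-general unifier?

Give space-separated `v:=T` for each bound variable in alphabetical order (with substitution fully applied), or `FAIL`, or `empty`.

step 1: unify List List d ~ List List c  [subst: {-} | 1 pending]
  -> decompose List: push List d~List c
step 2: unify List d ~ List c  [subst: {-} | 1 pending]
  -> decompose List: push d~c
step 3: unify d ~ c  [subst: {-} | 1 pending]
  bind d := c
step 4: unify (c -> List b) ~ c  [subst: {d:=c} | 0 pending]
  occurs-check fail

Answer: FAIL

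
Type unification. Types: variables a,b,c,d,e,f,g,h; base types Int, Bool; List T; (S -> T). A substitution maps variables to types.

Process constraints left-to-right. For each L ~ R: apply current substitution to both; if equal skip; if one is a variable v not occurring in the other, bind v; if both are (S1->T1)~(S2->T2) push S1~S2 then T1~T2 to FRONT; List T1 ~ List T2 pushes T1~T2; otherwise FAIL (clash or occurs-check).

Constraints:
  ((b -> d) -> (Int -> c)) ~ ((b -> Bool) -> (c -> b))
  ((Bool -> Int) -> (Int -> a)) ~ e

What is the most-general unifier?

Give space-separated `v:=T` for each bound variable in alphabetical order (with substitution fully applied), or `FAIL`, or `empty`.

step 1: unify ((b -> d) -> (Int -> c)) ~ ((b -> Bool) -> (c -> b))  [subst: {-} | 1 pending]
  -> decompose arrow: push (b -> d)~(b -> Bool), (Int -> c)~(c -> b)
step 2: unify (b -> d) ~ (b -> Bool)  [subst: {-} | 2 pending]
  -> decompose arrow: push b~b, d~Bool
step 3: unify b ~ b  [subst: {-} | 3 pending]
  -> identical, skip
step 4: unify d ~ Bool  [subst: {-} | 2 pending]
  bind d := Bool
step 5: unify (Int -> c) ~ (c -> b)  [subst: {d:=Bool} | 1 pending]
  -> decompose arrow: push Int~c, c~b
step 6: unify Int ~ c  [subst: {d:=Bool} | 2 pending]
  bind c := Int
step 7: unify Int ~ b  [subst: {d:=Bool, c:=Int} | 1 pending]
  bind b := Int
step 8: unify ((Bool -> Int) -> (Int -> a)) ~ e  [subst: {d:=Bool, c:=Int, b:=Int} | 0 pending]
  bind e := ((Bool -> Int) -> (Int -> a))

Answer: b:=Int c:=Int d:=Bool e:=((Bool -> Int) -> (Int -> a))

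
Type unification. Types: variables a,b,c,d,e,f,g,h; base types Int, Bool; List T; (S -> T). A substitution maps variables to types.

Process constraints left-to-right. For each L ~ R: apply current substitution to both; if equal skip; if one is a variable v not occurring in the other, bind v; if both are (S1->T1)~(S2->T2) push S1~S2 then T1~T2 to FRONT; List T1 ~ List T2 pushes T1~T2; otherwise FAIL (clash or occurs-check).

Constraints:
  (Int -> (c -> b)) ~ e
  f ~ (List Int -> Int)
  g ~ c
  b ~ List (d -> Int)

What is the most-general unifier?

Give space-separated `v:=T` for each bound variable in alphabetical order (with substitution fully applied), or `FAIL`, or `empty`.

step 1: unify (Int -> (c -> b)) ~ e  [subst: {-} | 3 pending]
  bind e := (Int -> (c -> b))
step 2: unify f ~ (List Int -> Int)  [subst: {e:=(Int -> (c -> b))} | 2 pending]
  bind f := (List Int -> Int)
step 3: unify g ~ c  [subst: {e:=(Int -> (c -> b)), f:=(List Int -> Int)} | 1 pending]
  bind g := c
step 4: unify b ~ List (d -> Int)  [subst: {e:=(Int -> (c -> b)), f:=(List Int -> Int), g:=c} | 0 pending]
  bind b := List (d -> Int)

Answer: b:=List (d -> Int) e:=(Int -> (c -> List (d -> Int))) f:=(List Int -> Int) g:=c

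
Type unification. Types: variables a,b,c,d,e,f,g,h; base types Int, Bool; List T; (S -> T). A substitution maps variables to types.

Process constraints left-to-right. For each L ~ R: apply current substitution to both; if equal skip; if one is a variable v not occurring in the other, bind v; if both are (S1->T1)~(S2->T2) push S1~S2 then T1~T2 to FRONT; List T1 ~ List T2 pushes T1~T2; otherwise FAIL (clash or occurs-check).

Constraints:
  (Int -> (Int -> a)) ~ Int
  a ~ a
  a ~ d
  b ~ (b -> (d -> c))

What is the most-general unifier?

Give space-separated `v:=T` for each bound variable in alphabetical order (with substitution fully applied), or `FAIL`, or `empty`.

Answer: FAIL

Derivation:
step 1: unify (Int -> (Int -> a)) ~ Int  [subst: {-} | 3 pending]
  clash: (Int -> (Int -> a)) vs Int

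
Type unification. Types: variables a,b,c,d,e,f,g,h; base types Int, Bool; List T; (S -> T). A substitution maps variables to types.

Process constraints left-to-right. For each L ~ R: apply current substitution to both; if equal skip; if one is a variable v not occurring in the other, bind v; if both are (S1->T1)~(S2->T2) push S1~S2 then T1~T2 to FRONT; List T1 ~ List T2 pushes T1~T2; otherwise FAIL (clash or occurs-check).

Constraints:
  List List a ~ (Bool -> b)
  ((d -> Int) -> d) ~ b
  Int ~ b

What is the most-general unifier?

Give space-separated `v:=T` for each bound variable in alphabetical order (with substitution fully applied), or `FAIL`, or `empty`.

step 1: unify List List a ~ (Bool -> b)  [subst: {-} | 2 pending]
  clash: List List a vs (Bool -> b)

Answer: FAIL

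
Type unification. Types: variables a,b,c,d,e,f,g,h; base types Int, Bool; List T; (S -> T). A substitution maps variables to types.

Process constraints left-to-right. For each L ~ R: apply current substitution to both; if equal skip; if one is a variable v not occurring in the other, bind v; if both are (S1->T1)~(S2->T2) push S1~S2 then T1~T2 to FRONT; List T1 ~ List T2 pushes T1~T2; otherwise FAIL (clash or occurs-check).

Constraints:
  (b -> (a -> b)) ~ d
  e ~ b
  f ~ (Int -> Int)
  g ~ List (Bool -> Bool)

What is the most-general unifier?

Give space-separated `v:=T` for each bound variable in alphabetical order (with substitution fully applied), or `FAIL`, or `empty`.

Answer: d:=(b -> (a -> b)) e:=b f:=(Int -> Int) g:=List (Bool -> Bool)

Derivation:
step 1: unify (b -> (a -> b)) ~ d  [subst: {-} | 3 pending]
  bind d := (b -> (a -> b))
step 2: unify e ~ b  [subst: {d:=(b -> (a -> b))} | 2 pending]
  bind e := b
step 3: unify f ~ (Int -> Int)  [subst: {d:=(b -> (a -> b)), e:=b} | 1 pending]
  bind f := (Int -> Int)
step 4: unify g ~ List (Bool -> Bool)  [subst: {d:=(b -> (a -> b)), e:=b, f:=(Int -> Int)} | 0 pending]
  bind g := List (Bool -> Bool)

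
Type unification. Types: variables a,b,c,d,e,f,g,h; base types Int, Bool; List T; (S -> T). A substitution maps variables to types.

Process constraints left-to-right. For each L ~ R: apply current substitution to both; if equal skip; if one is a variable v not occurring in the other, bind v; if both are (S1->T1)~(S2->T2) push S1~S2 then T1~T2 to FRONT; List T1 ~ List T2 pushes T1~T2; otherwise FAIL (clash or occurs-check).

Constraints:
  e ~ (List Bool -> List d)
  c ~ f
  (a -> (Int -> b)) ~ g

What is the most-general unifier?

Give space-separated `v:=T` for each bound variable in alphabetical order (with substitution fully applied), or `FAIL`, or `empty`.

step 1: unify e ~ (List Bool -> List d)  [subst: {-} | 2 pending]
  bind e := (List Bool -> List d)
step 2: unify c ~ f  [subst: {e:=(List Bool -> List d)} | 1 pending]
  bind c := f
step 3: unify (a -> (Int -> b)) ~ g  [subst: {e:=(List Bool -> List d), c:=f} | 0 pending]
  bind g := (a -> (Int -> b))

Answer: c:=f e:=(List Bool -> List d) g:=(a -> (Int -> b))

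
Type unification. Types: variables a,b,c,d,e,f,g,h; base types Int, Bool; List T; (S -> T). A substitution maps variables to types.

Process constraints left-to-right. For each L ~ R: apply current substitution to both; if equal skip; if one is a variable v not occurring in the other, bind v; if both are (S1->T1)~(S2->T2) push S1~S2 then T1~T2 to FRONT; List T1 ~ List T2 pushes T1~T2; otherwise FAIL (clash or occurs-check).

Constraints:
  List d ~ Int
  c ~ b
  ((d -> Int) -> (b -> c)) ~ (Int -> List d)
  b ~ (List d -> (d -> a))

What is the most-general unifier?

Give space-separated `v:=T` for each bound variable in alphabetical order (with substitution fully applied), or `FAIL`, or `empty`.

step 1: unify List d ~ Int  [subst: {-} | 3 pending]
  clash: List d vs Int

Answer: FAIL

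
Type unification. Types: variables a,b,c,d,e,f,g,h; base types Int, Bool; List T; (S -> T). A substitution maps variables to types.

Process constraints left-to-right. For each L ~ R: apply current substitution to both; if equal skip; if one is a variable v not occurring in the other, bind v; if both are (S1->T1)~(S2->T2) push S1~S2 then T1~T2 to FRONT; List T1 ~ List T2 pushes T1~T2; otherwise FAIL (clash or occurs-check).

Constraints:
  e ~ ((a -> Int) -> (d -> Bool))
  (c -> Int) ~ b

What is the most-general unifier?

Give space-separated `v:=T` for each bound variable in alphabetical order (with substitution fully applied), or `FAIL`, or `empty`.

step 1: unify e ~ ((a -> Int) -> (d -> Bool))  [subst: {-} | 1 pending]
  bind e := ((a -> Int) -> (d -> Bool))
step 2: unify (c -> Int) ~ b  [subst: {e:=((a -> Int) -> (d -> Bool))} | 0 pending]
  bind b := (c -> Int)

Answer: b:=(c -> Int) e:=((a -> Int) -> (d -> Bool))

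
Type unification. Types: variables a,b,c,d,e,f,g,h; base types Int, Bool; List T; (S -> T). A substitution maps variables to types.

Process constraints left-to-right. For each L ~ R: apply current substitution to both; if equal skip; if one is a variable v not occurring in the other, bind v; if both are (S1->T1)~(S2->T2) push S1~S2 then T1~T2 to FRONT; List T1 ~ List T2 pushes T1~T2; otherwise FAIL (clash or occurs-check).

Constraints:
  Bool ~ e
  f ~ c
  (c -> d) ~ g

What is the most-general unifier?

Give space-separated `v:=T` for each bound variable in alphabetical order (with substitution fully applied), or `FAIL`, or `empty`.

Answer: e:=Bool f:=c g:=(c -> d)

Derivation:
step 1: unify Bool ~ e  [subst: {-} | 2 pending]
  bind e := Bool
step 2: unify f ~ c  [subst: {e:=Bool} | 1 pending]
  bind f := c
step 3: unify (c -> d) ~ g  [subst: {e:=Bool, f:=c} | 0 pending]
  bind g := (c -> d)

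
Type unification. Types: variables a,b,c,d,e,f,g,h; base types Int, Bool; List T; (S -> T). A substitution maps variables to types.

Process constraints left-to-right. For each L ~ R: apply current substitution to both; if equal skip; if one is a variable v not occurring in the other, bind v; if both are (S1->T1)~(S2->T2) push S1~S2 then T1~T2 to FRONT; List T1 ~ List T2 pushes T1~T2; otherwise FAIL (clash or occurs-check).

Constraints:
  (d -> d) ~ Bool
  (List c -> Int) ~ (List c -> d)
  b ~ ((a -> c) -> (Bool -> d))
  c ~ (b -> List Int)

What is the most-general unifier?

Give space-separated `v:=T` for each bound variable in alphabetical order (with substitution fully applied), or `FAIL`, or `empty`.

step 1: unify (d -> d) ~ Bool  [subst: {-} | 3 pending]
  clash: (d -> d) vs Bool

Answer: FAIL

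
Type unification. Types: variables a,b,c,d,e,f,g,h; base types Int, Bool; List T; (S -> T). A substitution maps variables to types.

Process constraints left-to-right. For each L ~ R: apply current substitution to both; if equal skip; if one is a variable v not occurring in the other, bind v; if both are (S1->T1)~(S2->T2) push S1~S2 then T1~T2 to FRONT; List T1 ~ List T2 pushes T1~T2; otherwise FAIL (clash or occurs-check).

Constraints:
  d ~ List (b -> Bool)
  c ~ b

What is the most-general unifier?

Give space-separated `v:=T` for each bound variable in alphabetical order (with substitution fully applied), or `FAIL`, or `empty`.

step 1: unify d ~ List (b -> Bool)  [subst: {-} | 1 pending]
  bind d := List (b -> Bool)
step 2: unify c ~ b  [subst: {d:=List (b -> Bool)} | 0 pending]
  bind c := b

Answer: c:=b d:=List (b -> Bool)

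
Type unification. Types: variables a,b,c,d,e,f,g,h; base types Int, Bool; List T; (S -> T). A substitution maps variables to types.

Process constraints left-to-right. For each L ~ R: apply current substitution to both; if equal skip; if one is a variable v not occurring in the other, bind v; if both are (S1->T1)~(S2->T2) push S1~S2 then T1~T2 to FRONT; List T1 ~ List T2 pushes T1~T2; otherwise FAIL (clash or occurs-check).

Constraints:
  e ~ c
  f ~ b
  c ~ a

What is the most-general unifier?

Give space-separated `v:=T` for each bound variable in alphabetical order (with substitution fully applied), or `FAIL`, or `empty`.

Answer: c:=a e:=a f:=b

Derivation:
step 1: unify e ~ c  [subst: {-} | 2 pending]
  bind e := c
step 2: unify f ~ b  [subst: {e:=c} | 1 pending]
  bind f := b
step 3: unify c ~ a  [subst: {e:=c, f:=b} | 0 pending]
  bind c := a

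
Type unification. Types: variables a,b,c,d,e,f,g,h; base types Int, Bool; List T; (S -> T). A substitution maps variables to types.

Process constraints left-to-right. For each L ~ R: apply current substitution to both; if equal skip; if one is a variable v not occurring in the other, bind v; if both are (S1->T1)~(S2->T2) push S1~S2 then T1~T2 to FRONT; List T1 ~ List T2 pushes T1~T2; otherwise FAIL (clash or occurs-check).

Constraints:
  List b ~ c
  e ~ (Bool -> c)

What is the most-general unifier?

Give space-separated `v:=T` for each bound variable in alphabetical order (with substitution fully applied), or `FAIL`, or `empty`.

Answer: c:=List b e:=(Bool -> List b)

Derivation:
step 1: unify List b ~ c  [subst: {-} | 1 pending]
  bind c := List b
step 2: unify e ~ (Bool -> List b)  [subst: {c:=List b} | 0 pending]
  bind e := (Bool -> List b)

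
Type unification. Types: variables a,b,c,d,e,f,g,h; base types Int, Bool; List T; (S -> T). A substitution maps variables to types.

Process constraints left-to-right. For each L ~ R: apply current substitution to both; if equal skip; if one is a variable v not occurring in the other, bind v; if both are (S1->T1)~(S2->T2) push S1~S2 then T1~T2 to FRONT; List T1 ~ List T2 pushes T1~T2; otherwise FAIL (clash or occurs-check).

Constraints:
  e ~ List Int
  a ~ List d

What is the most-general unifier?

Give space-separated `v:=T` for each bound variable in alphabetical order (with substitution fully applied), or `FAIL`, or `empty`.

Answer: a:=List d e:=List Int

Derivation:
step 1: unify e ~ List Int  [subst: {-} | 1 pending]
  bind e := List Int
step 2: unify a ~ List d  [subst: {e:=List Int} | 0 pending]
  bind a := List d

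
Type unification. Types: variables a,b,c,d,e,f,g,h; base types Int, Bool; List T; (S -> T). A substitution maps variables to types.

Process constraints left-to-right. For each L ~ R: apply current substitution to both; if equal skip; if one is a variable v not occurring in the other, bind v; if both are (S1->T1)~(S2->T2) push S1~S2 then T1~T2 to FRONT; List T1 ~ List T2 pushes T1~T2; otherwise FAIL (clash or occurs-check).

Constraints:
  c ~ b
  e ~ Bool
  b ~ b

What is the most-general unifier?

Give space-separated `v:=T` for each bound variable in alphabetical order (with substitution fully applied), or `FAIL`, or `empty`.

Answer: c:=b e:=Bool

Derivation:
step 1: unify c ~ b  [subst: {-} | 2 pending]
  bind c := b
step 2: unify e ~ Bool  [subst: {c:=b} | 1 pending]
  bind e := Bool
step 3: unify b ~ b  [subst: {c:=b, e:=Bool} | 0 pending]
  -> identical, skip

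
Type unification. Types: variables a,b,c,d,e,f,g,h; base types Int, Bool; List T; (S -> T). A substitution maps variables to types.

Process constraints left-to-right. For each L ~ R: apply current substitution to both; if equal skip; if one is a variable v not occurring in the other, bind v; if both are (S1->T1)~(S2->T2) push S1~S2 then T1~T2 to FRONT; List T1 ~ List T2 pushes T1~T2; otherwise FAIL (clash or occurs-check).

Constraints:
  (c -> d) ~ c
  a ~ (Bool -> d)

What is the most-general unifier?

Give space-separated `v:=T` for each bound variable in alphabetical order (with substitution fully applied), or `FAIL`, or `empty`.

step 1: unify (c -> d) ~ c  [subst: {-} | 1 pending]
  occurs-check fail

Answer: FAIL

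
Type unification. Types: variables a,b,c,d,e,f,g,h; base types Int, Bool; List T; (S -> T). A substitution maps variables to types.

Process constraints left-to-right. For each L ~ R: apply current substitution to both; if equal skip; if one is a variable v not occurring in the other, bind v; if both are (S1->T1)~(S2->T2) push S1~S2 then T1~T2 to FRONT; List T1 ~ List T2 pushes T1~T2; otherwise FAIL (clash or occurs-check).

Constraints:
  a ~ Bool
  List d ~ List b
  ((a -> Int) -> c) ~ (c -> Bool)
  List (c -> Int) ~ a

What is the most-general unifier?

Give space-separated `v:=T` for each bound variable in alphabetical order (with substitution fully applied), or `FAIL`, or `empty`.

Answer: FAIL

Derivation:
step 1: unify a ~ Bool  [subst: {-} | 3 pending]
  bind a := Bool
step 2: unify List d ~ List b  [subst: {a:=Bool} | 2 pending]
  -> decompose List: push d~b
step 3: unify d ~ b  [subst: {a:=Bool} | 2 pending]
  bind d := b
step 4: unify ((Bool -> Int) -> c) ~ (c -> Bool)  [subst: {a:=Bool, d:=b} | 1 pending]
  -> decompose arrow: push (Bool -> Int)~c, c~Bool
step 5: unify (Bool -> Int) ~ c  [subst: {a:=Bool, d:=b} | 2 pending]
  bind c := (Bool -> Int)
step 6: unify (Bool -> Int) ~ Bool  [subst: {a:=Bool, d:=b, c:=(Bool -> Int)} | 1 pending]
  clash: (Bool -> Int) vs Bool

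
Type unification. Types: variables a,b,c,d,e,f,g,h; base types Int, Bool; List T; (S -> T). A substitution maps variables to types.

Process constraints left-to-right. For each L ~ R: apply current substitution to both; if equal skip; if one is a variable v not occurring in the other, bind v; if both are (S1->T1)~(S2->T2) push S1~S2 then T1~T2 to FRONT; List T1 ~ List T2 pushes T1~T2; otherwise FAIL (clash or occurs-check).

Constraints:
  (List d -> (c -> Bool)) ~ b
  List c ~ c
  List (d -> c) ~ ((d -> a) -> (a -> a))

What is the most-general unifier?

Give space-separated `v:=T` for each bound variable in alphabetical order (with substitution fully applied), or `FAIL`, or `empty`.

step 1: unify (List d -> (c -> Bool)) ~ b  [subst: {-} | 2 pending]
  bind b := (List d -> (c -> Bool))
step 2: unify List c ~ c  [subst: {b:=(List d -> (c -> Bool))} | 1 pending]
  occurs-check fail

Answer: FAIL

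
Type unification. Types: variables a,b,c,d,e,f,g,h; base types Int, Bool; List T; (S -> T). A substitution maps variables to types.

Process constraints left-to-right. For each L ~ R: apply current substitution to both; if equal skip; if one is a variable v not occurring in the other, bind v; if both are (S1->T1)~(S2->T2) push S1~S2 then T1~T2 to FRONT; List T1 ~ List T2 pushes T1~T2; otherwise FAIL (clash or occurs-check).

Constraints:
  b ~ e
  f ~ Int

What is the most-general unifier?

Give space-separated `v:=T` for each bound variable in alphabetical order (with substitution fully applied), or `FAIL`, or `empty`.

step 1: unify b ~ e  [subst: {-} | 1 pending]
  bind b := e
step 2: unify f ~ Int  [subst: {b:=e} | 0 pending]
  bind f := Int

Answer: b:=e f:=Int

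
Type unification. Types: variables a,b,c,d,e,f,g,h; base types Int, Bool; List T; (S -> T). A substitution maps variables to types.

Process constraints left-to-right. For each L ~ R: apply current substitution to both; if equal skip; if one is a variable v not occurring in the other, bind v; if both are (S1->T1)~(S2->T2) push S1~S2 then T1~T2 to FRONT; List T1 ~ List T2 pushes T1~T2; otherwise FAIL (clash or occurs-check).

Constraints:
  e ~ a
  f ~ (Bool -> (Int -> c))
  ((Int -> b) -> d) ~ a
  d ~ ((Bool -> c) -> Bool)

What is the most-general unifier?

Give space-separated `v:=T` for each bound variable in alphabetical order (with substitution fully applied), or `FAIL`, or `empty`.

step 1: unify e ~ a  [subst: {-} | 3 pending]
  bind e := a
step 2: unify f ~ (Bool -> (Int -> c))  [subst: {e:=a} | 2 pending]
  bind f := (Bool -> (Int -> c))
step 3: unify ((Int -> b) -> d) ~ a  [subst: {e:=a, f:=(Bool -> (Int -> c))} | 1 pending]
  bind a := ((Int -> b) -> d)
step 4: unify d ~ ((Bool -> c) -> Bool)  [subst: {e:=a, f:=(Bool -> (Int -> c)), a:=((Int -> b) -> d)} | 0 pending]
  bind d := ((Bool -> c) -> Bool)

Answer: a:=((Int -> b) -> ((Bool -> c) -> Bool)) d:=((Bool -> c) -> Bool) e:=((Int -> b) -> ((Bool -> c) -> Bool)) f:=(Bool -> (Int -> c))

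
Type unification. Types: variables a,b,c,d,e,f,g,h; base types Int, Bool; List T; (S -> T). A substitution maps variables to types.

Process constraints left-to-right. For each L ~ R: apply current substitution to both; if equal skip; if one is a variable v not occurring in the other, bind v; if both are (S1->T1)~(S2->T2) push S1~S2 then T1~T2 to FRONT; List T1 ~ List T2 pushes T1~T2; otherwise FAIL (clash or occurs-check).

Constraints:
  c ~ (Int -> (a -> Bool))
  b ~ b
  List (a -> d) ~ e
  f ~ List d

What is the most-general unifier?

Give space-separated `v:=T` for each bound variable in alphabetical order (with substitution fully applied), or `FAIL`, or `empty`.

step 1: unify c ~ (Int -> (a -> Bool))  [subst: {-} | 3 pending]
  bind c := (Int -> (a -> Bool))
step 2: unify b ~ b  [subst: {c:=(Int -> (a -> Bool))} | 2 pending]
  -> identical, skip
step 3: unify List (a -> d) ~ e  [subst: {c:=(Int -> (a -> Bool))} | 1 pending]
  bind e := List (a -> d)
step 4: unify f ~ List d  [subst: {c:=(Int -> (a -> Bool)), e:=List (a -> d)} | 0 pending]
  bind f := List d

Answer: c:=(Int -> (a -> Bool)) e:=List (a -> d) f:=List d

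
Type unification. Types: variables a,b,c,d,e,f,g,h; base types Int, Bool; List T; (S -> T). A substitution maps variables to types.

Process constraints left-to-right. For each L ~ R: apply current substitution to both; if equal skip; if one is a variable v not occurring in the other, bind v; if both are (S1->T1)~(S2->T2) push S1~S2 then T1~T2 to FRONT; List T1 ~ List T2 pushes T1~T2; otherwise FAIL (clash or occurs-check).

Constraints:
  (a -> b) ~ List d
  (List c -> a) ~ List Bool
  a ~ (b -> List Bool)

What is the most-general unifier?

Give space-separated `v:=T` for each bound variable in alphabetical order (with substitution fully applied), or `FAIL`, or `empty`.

step 1: unify (a -> b) ~ List d  [subst: {-} | 2 pending]
  clash: (a -> b) vs List d

Answer: FAIL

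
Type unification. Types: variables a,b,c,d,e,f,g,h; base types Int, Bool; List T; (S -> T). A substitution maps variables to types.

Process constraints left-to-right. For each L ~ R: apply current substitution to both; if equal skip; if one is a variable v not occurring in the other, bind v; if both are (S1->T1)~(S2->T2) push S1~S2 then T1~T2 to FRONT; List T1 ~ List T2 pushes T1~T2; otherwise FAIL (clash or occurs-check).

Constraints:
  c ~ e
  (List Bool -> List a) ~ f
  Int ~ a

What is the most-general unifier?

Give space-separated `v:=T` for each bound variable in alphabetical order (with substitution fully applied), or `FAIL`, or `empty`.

step 1: unify c ~ e  [subst: {-} | 2 pending]
  bind c := e
step 2: unify (List Bool -> List a) ~ f  [subst: {c:=e} | 1 pending]
  bind f := (List Bool -> List a)
step 3: unify Int ~ a  [subst: {c:=e, f:=(List Bool -> List a)} | 0 pending]
  bind a := Int

Answer: a:=Int c:=e f:=(List Bool -> List Int)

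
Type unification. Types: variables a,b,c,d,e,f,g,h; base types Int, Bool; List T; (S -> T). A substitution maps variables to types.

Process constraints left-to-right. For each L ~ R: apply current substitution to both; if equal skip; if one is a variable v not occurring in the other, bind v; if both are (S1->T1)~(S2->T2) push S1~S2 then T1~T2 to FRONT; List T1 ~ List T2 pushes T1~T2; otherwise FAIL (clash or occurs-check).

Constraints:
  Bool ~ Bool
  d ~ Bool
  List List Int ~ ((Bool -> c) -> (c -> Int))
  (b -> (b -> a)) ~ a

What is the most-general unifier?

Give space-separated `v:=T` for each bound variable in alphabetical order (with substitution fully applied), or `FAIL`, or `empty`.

Answer: FAIL

Derivation:
step 1: unify Bool ~ Bool  [subst: {-} | 3 pending]
  -> identical, skip
step 2: unify d ~ Bool  [subst: {-} | 2 pending]
  bind d := Bool
step 3: unify List List Int ~ ((Bool -> c) -> (c -> Int))  [subst: {d:=Bool} | 1 pending]
  clash: List List Int vs ((Bool -> c) -> (c -> Int))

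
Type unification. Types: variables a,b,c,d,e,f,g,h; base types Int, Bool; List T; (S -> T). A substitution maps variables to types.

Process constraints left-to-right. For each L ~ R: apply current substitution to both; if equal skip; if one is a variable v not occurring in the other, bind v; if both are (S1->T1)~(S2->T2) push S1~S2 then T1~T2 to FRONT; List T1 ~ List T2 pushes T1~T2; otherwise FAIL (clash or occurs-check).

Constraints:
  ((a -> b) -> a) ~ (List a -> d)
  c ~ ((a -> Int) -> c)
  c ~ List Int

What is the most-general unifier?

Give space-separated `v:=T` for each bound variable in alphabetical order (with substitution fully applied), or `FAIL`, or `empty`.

Answer: FAIL

Derivation:
step 1: unify ((a -> b) -> a) ~ (List a -> d)  [subst: {-} | 2 pending]
  -> decompose arrow: push (a -> b)~List a, a~d
step 2: unify (a -> b) ~ List a  [subst: {-} | 3 pending]
  clash: (a -> b) vs List a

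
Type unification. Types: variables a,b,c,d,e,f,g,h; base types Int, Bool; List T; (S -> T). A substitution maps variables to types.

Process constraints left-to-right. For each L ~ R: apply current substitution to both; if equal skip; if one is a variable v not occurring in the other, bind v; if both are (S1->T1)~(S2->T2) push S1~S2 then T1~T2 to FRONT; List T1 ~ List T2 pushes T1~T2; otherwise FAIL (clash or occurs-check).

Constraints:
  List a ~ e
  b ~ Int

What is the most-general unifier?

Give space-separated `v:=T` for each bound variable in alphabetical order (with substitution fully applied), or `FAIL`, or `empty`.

Answer: b:=Int e:=List a

Derivation:
step 1: unify List a ~ e  [subst: {-} | 1 pending]
  bind e := List a
step 2: unify b ~ Int  [subst: {e:=List a} | 0 pending]
  bind b := Int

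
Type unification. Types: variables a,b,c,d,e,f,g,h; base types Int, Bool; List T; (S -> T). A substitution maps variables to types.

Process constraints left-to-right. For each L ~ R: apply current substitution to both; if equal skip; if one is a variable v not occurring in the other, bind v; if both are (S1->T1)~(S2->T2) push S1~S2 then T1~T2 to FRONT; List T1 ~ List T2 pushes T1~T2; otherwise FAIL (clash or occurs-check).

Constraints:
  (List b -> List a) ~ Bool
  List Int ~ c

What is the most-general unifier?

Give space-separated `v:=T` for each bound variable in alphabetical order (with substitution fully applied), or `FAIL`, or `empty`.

Answer: FAIL

Derivation:
step 1: unify (List b -> List a) ~ Bool  [subst: {-} | 1 pending]
  clash: (List b -> List a) vs Bool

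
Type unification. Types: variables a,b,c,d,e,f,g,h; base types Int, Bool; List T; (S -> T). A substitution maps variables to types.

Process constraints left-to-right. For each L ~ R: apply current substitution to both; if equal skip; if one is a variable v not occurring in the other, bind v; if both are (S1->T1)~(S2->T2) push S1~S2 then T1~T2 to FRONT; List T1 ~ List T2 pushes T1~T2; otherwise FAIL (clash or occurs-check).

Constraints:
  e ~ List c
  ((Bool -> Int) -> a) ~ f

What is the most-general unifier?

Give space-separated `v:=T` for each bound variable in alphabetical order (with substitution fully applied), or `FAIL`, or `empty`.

Answer: e:=List c f:=((Bool -> Int) -> a)

Derivation:
step 1: unify e ~ List c  [subst: {-} | 1 pending]
  bind e := List c
step 2: unify ((Bool -> Int) -> a) ~ f  [subst: {e:=List c} | 0 pending]
  bind f := ((Bool -> Int) -> a)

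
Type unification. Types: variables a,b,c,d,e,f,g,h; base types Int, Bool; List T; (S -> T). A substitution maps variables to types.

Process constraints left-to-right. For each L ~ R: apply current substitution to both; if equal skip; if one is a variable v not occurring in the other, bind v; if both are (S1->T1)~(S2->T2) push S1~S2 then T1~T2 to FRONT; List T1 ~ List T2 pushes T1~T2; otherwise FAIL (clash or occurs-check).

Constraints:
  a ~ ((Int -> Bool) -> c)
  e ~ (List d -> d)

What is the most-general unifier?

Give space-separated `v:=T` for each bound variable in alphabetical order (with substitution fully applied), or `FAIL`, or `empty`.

Answer: a:=((Int -> Bool) -> c) e:=(List d -> d)

Derivation:
step 1: unify a ~ ((Int -> Bool) -> c)  [subst: {-} | 1 pending]
  bind a := ((Int -> Bool) -> c)
step 2: unify e ~ (List d -> d)  [subst: {a:=((Int -> Bool) -> c)} | 0 pending]
  bind e := (List d -> d)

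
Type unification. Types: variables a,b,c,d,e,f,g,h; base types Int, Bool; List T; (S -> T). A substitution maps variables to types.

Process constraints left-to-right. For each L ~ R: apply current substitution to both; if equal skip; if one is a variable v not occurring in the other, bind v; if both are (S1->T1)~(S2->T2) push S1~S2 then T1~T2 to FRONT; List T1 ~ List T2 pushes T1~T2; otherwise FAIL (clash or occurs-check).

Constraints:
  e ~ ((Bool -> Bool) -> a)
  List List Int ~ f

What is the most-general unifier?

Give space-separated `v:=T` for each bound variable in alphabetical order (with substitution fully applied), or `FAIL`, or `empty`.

step 1: unify e ~ ((Bool -> Bool) -> a)  [subst: {-} | 1 pending]
  bind e := ((Bool -> Bool) -> a)
step 2: unify List List Int ~ f  [subst: {e:=((Bool -> Bool) -> a)} | 0 pending]
  bind f := List List Int

Answer: e:=((Bool -> Bool) -> a) f:=List List Int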